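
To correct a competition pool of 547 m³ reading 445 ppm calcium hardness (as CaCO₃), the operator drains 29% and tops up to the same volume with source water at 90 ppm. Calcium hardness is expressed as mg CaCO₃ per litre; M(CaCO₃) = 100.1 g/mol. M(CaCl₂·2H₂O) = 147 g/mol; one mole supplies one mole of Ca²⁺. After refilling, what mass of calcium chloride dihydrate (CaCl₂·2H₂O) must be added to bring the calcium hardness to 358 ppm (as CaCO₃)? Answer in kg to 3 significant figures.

Volume: 547 m³ = 547,000 L.
After draining 29% and refilling: 445 × 0.71 + 90 × 0.29 = 342.05 ppm.
Deficit to target: 358 − 342.05 = 15.95 mg/L.
As CaCO₃: 15.95 mg/L × 547,000 L = 8725 g; ÷ 100.1 = 87.16 mol Ca²⁺.
Mass: 87.16 × 147 = 12,810 g.

12.8 kg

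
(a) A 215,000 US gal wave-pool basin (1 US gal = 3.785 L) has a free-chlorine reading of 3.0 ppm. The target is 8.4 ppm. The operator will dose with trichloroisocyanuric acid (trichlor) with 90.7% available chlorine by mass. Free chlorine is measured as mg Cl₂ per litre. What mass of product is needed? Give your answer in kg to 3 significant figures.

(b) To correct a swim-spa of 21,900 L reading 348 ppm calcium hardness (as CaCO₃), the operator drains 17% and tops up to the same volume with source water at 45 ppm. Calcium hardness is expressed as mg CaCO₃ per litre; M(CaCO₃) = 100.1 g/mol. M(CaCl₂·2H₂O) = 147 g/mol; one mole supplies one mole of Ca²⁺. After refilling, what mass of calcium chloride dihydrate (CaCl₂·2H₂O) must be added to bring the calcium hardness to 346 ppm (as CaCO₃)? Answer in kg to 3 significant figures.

(a) Volume: 215,000 US gal × 3.785 L/gal = 813,775 L.
(a) Chlorine deficit: 8.4 − 3.0 = 5.4 ppm = 5.4 mg/L as Cl₂.
(a) Cl₂ equivalent needed: 5.4 mg/L × 813,775 L = 4,394,000 mg = 4394 g.
(a) Product at 90.7% available chlorine: 4394 / 0.907 = 4845 g.

(b) After draining 17% and refilling: 348 × 0.83 + 45 × 0.17 = 296.49 ppm.
(b) Deficit to target: 346 − 296.49 = 49.51 mg/L.
(b) As CaCO₃: 49.51 mg/L × 21,900 L = 1084 g; ÷ 100.1 = 10.83 mol Ca²⁺.
(b) Mass: 10.83 × 147 = 1592 g.

(a) 4.84 kg; (b) 1.59 kg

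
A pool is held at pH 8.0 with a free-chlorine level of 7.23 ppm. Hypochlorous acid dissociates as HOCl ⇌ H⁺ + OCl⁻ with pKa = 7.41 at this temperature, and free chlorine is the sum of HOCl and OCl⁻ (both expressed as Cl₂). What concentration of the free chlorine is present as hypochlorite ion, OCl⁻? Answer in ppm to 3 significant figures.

[OCl⁻]/[HOCl] = 10^(pH − pKa) = 10^(8.0 − 7.41) = 10^0.59 = 3.89.
Fraction as HOCl = 1 / (1 + 3.89) = 0.2045.
OCl⁻ = (1 − 0.2045) × 7.23 ppm = 5.752 ppm.

5.75 ppm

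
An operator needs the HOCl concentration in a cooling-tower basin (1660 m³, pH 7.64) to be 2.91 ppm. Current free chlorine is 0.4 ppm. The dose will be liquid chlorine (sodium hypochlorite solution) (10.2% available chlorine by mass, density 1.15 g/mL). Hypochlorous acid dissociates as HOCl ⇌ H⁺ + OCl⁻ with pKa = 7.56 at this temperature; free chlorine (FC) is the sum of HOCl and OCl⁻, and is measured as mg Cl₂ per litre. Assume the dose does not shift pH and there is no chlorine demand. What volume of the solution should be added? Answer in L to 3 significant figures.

85.0 L

Volume: 1660 m³ = 1,660,000 L.
[OCl⁻]/[HOCl] = 10^(pH − pKa) = 10^(7.64 − 7.56) = 1.202; fraction as HOCl = 1/(1 + 1.202) = 0.4541.
Free chlorine required for 2.91 ppm HOCl: 2.91 / 0.4541 = 6.409 ppm.
FC to add: 6.409 − 0.4 = 6.009 mg/L as Cl₂.
Cl₂ equivalent: 6.009 mg/L × 1,660,000 L = 9974 g.
Product at 10.2% available Cl: 9974 / 0.102 = 97,790 g.
Volume: 97,790 g ÷ 1.15 g/mL = 85,030 mL.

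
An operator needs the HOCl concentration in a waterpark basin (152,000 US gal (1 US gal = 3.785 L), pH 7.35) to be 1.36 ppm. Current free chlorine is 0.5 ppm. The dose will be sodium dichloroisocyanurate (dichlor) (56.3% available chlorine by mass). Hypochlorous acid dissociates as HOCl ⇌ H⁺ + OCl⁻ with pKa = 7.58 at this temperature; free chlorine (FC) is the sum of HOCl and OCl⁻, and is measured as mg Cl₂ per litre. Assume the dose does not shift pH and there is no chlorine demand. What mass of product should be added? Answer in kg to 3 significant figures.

Volume: 152,000 US gal × 3.785 L/gal = 575,320 L.
[OCl⁻]/[HOCl] = 10^(pH − pKa) = 10^(7.35 − 7.58) = 0.5888; fraction as HOCl = 1/(1 + 0.5888) = 0.6294.
Free chlorine required for 1.36 ppm HOCl: 1.36 / 0.6294 = 2.161 ppm.
FC to add: 2.161 − 0.5 = 1.661 mg/L as Cl₂.
Cl₂ equivalent: 1.661 mg/L × 575,320 L = 955.5 g.
Product at 56.3% available Cl: 955.5 / 0.563 = 1697 g.

1.70 kg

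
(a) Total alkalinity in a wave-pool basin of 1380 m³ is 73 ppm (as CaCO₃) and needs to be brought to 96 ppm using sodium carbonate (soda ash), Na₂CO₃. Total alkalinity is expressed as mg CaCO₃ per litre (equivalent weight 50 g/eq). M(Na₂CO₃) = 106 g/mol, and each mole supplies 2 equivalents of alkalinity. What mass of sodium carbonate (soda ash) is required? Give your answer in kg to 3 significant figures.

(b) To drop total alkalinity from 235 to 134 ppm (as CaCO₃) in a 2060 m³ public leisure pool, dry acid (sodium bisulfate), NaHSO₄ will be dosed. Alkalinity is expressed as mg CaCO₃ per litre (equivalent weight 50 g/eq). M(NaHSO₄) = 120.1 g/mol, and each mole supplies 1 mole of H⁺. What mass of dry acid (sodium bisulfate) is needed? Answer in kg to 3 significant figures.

(a) 33.6 kg; (b) 500 kg

(a) Volume: 1380 m³ = 1,380,000 L.
(a) Alkalinity to add: (96 − 73) = 23 mg/L as CaCO₃ × 1,380,000 L = 31,740 g as CaCO₃.
(a) Equivalents: 31,740 g ÷ 50 g/eq = 634.8 eq.
(a) Each mole of Na₂CO₃ supplies 2 eq, so 634.8 / 2 = 317.4 mol.
(a) Mass: 317.4 mol × 106 g/mol = 33,640 g.

(b) Volume: 2060 m³ = 2,060,000 L.
(b) Alkalinity to neutralize: (235 − 134) = 101 mg/L as CaCO₃ × 2,060,000 L = 208,100 g as CaCO₃.
(b) Equivalents of H⁺ required: 208,100 ÷ 50 g/eq = 4161 eq = 4161 mol NaHSO₄.
(b) Mass of NaHSO₄: 4161 × 120.1 = 499,800 g.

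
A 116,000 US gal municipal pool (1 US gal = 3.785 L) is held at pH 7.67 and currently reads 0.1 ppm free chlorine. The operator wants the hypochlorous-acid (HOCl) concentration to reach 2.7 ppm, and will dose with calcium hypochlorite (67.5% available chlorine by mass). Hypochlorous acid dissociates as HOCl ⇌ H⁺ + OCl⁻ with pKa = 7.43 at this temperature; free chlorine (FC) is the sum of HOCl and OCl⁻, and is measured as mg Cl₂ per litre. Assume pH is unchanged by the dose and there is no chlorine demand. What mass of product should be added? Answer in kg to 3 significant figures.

4.74 kg

Volume: 116,000 US gal × 3.785 L/gal = 439,060 L.
[OCl⁻]/[HOCl] = 10^(pH − pKa) = 10^(7.67 − 7.43) = 1.738; fraction as HOCl = 1/(1 + 1.738) = 0.3653.
Free chlorine required for 2.7 ppm HOCl: 2.7 / 0.3653 = 7.392 ppm.
FC to add: 7.392 − 0.1 = 7.292 mg/L as Cl₂.
Cl₂ equivalent: 7.292 mg/L × 439,060 L = 3202 g.
Product at 67.5% available Cl: 3202 / 0.675 = 4743 g.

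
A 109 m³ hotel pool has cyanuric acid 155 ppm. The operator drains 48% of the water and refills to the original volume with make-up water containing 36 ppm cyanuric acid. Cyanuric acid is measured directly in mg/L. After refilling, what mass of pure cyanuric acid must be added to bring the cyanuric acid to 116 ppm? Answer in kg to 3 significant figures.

1.98 kg

Volume: 109 m³ = 109,000 L.
After draining 48% and refilling: 155 × 0.52 + 36 × 0.48 = 97.88 ppm.
Deficit to target: 116 − 97.88 = 18.12 mg/L.
Mass: 18.12 mg/L × 109,000 L = 1975 g cyanuric acid.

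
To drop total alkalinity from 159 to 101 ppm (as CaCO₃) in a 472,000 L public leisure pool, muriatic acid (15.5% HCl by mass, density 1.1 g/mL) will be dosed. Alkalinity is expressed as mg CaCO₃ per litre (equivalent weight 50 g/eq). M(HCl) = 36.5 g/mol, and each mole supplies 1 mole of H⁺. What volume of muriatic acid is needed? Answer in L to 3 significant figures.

117 L

Alkalinity to neutralize: (159 − 101) = 58 mg/L as CaCO₃ × 472,000 L = 27,380 g as CaCO₃.
Equivalents of H⁺ required: 27,380 ÷ 50 g/eq = 547.5 eq = 547.5 mol HCl.
Mass of HCl: 547.5 × 36.5 = 19,980 g.
Mass of 15.5% solution: 19,980 / 0.155 = 128,900 g.
Volume: 128,900 g ÷ 1.1 g/mL = 117,200 mL.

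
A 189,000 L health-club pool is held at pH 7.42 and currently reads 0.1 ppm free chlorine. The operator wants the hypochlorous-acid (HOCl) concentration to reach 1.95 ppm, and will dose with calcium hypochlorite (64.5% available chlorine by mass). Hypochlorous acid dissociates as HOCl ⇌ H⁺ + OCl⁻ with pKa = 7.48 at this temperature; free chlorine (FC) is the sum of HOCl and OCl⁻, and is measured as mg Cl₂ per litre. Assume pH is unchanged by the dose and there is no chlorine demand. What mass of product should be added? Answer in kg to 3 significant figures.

1.04 kg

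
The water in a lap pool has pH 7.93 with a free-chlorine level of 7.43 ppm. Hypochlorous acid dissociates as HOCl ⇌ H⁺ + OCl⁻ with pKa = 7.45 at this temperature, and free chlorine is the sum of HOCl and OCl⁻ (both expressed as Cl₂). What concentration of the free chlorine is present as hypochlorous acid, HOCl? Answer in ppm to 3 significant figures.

1.85 ppm

[OCl⁻]/[HOCl] = 10^(pH − pKa) = 10^(7.93 − 7.45) = 10^0.48 = 3.02.
Fraction as HOCl = 1 / (1 + 3.02) = 0.2488.
HOCl = 0.2488 × 7.43 ppm = 1.848 ppm.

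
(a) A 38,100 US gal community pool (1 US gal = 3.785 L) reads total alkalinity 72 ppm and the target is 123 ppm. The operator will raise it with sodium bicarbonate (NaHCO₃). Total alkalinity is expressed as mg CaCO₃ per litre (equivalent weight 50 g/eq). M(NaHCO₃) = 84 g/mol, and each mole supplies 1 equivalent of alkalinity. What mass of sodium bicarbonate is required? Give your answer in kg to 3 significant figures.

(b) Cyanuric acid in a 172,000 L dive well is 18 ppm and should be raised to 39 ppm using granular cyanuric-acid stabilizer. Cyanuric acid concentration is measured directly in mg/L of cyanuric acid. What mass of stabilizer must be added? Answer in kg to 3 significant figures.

(a) 12.4 kg; (b) 3.61 kg

(a) Volume: 38,100 US gal × 3.785 L/gal = 144,208 L.
(a) Alkalinity to add: (123 − 72) = 51 mg/L as CaCO₃ × 144,208 L = 7355 g as CaCO₃.
(a) Equivalents: 7355 g ÷ 50 g/eq = 147.1 eq.
(a) NaHCO₃ supplies 1 eq per mole → 147.1 mol.
(a) Mass: 147.1 mol × 84 g/mol = 12,360 g.

(b) CYA to add: (39 − 18) = 21 mg/L × 172,000 L = 3612 g cyanuric acid.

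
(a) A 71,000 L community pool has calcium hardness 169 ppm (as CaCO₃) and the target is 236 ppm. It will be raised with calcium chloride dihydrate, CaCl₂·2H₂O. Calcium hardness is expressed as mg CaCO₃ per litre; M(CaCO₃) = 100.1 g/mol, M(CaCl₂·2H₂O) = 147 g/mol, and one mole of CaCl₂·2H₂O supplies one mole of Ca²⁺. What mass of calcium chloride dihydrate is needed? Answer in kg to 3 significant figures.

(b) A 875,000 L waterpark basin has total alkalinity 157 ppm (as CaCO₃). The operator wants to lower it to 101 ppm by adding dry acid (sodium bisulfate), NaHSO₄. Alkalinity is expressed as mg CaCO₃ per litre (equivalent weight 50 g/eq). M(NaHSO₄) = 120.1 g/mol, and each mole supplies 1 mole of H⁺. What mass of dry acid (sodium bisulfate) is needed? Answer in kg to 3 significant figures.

(a) Hardness to add: (236 − 169) = 67 mg/L as CaCO₃ × 71,000 L = 4757 g as CaCO₃.
(a) Moles of Ca²⁺ (1 mol Ca²⁺ ≡ 1 mol CaCO₃): 4757 / 100.1 g/mol = 47.52 mol.
(a) Mass of CaCl₂·2H₂O: 47.52 × 147 = 6986 g.

(b) Alkalinity to neutralize: (157 − 101) = 56 mg/L as CaCO₃ × 875,000 L = 49,000 g as CaCO₃.
(b) Equivalents of H⁺ required: 49,000 ÷ 50 g/eq = 980 eq = 980 mol NaHSO₄.
(b) Mass of NaHSO₄: 980 × 120.1 = 117,700 g.

(a) 6.99 kg; (b) 118 kg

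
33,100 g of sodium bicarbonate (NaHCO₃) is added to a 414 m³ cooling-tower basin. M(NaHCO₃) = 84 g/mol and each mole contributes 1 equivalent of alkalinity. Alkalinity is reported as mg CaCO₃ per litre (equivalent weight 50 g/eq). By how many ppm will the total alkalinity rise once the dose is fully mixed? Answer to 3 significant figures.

47.6 ppm

Volume: 414 m³ = 414,000 L.
Moles of NaHCO₃: 33,100 g ÷ 84 g/mol = 394 mol → 394 eq of alkalinity.
As CaCO₃: 394 eq × 50 g/eq = 19,700 g.
Rise: 19,700 g / 414,000 L × 1000 = 47.59 mg/L.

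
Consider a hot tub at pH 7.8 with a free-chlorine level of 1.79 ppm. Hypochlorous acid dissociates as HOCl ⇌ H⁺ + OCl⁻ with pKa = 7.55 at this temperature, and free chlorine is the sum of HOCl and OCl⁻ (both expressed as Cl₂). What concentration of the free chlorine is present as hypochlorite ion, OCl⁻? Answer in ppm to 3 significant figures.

1.15 ppm

[OCl⁻]/[HOCl] = 10^(pH − pKa) = 10^(7.8 − 7.55) = 10^0.25 = 1.778.
Fraction as HOCl = 1 / (1 + 1.778) = 0.3599.
OCl⁻ = (1 − 0.3599) × 1.79 ppm = 1.146 ppm.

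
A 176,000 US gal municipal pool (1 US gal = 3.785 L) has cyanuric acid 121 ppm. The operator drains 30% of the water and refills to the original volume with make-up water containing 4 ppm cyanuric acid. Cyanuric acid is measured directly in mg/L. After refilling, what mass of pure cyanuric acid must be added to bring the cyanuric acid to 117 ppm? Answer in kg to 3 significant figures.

20.7 kg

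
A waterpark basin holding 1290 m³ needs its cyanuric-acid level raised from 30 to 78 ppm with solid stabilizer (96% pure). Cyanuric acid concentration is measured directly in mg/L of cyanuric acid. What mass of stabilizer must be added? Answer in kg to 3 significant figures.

64.5 kg

Volume: 1290 m³ = 1,290,000 L.
CYA to add: (78 − 30) = 48 mg/L × 1,290,000 L = 61,920 g cyanuric acid.
At 96% purity: 61,920 / 0.96 = 64,500 g product.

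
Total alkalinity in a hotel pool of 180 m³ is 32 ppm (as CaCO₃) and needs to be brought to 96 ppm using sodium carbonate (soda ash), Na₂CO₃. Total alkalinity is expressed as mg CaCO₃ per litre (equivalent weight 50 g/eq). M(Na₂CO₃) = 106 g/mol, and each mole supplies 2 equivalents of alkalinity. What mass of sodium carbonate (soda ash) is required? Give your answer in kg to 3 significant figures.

12.2 kg

Volume: 180 m³ = 180,000 L.
Alkalinity to add: (96 − 32) = 64 mg/L as CaCO₃ × 180,000 L = 11,520 g as CaCO₃.
Equivalents: 11,520 g ÷ 50 g/eq = 230.4 eq.
Each mole of Na₂CO₃ supplies 2 eq, so 230.4 / 2 = 115.2 mol.
Mass: 115.2 mol × 106 g/mol = 12,210 g.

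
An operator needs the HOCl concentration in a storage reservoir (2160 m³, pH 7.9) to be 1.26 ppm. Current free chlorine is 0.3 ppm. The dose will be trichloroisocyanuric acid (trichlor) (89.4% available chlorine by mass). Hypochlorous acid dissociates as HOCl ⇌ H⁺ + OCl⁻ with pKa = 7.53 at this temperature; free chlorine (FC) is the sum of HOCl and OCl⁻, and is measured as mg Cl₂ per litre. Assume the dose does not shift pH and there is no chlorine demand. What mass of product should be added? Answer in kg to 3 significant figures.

Volume: 2160 m³ = 2,160,000 L.
[OCl⁻]/[HOCl] = 10^(pH − pKa) = 10^(7.9 − 7.53) = 2.344; fraction as HOCl = 1/(1 + 2.344) = 0.299.
Free chlorine required for 1.26 ppm HOCl: 1.26 / 0.299 = 4.214 ppm.
FC to add: 4.214 − 0.3 = 3.914 mg/L as Cl₂.
Cl₂ equivalent: 3.914 mg/L × 2,160,000 L = 8454 g.
Product at 89.4% available Cl: 8454 / 0.894 = 9456 g.

9.46 kg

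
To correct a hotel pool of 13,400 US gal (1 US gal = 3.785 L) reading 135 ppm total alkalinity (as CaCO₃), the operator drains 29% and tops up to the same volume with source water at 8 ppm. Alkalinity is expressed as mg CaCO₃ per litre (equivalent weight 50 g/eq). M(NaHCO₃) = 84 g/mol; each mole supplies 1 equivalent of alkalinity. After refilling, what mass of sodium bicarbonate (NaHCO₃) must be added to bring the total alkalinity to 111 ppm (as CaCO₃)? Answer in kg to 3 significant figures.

Volume: 13,400 US gal × 3.785 L/gal = 50,719 L.
After draining 29% and refilling: 135 × 0.71 + 8 × 0.29 = 98.17 ppm.
Deficit to target: 111 − 98.17 = 12.83 mg/L.
As CaCO₃: 12.83 mg/L × 50,719 L = 650.7 g; ÷ 50 g/eq ÷ 1 = 13.01 mol NaHCO₃.
Mass: 13.01 × 84 = 1093 g.

1.09 kg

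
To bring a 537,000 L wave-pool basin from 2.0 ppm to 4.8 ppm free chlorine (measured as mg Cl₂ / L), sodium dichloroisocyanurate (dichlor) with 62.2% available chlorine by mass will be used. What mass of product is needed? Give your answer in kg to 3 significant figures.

2.42 kg

Chlorine deficit: 4.8 − 2.0 = 2.8 ppm = 2.8 mg/L as Cl₂.
Cl₂ equivalent needed: 2.8 mg/L × 537,000 L = 1,504,000 mg = 1504 g.
Product at 62.2% available chlorine: 1504 / 0.622 = 2417 g.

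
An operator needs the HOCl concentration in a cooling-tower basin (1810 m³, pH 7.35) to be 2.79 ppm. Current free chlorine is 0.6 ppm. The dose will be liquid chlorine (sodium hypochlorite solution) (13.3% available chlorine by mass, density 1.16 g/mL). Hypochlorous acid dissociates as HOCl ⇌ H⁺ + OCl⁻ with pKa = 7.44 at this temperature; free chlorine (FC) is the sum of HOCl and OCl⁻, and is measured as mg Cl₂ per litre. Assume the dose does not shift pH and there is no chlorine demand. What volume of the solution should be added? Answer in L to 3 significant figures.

52.3 L

Volume: 1810 m³ = 1,810,000 L.
[OCl⁻]/[HOCl] = 10^(pH − pKa) = 10^(7.35 − 7.44) = 0.8128; fraction as HOCl = 1/(1 + 0.8128) = 0.5516.
Free chlorine required for 2.79 ppm HOCl: 2.79 / 0.5516 = 5.058 ppm.
FC to add: 5.058 − 0.6 = 4.458 mg/L as Cl₂.
Cl₂ equivalent: 4.458 mg/L × 1,810,000 L = 8069 g.
Product at 13.3% available Cl: 8069 / 0.133 = 60,670 g.
Volume: 60,670 g ÷ 1.16 g/mL = 52,300 mL.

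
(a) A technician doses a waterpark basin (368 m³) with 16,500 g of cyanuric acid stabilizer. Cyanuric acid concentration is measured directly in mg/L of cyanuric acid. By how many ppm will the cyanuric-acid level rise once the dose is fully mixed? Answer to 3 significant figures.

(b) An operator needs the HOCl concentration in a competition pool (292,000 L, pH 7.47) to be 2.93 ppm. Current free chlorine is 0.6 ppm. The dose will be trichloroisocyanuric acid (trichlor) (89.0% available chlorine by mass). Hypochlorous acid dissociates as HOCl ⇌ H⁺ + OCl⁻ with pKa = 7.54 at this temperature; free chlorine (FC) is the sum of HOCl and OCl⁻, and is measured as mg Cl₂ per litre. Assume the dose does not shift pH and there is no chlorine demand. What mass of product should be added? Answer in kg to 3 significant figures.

(a) 44.8 ppm; (b) 1.58 kg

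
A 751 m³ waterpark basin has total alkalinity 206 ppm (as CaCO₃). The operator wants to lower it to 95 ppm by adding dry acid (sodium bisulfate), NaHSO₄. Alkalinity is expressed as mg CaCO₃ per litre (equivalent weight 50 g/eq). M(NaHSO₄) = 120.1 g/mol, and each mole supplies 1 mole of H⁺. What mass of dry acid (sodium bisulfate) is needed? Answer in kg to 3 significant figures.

200 kg

Volume: 751 m³ = 751,000 L.
Alkalinity to neutralize: (206 − 95) = 111 mg/L as CaCO₃ × 751,000 L = 83,360 g as CaCO₃.
Equivalents of H⁺ required: 83,360 ÷ 50 g/eq = 1667 eq = 1667 mol NaHSO₄.
Mass of NaHSO₄: 1667 × 120.1 = 200,200 g.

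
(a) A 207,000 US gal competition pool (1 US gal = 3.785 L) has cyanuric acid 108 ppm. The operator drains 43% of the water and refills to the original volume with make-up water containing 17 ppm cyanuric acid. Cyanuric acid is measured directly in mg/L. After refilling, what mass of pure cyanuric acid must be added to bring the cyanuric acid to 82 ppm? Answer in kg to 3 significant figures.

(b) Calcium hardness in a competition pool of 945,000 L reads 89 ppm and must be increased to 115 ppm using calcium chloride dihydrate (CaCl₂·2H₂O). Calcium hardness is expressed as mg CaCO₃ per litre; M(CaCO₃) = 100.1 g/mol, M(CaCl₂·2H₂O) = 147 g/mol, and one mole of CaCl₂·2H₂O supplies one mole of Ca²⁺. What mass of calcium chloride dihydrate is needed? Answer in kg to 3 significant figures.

(a) 10.3 kg; (b) 36.1 kg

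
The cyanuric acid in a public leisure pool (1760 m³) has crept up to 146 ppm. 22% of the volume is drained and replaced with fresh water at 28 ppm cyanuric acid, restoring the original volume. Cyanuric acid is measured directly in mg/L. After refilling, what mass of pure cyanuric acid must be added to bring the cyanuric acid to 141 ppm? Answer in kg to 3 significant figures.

36.9 kg

Volume: 1760 m³ = 1,760,000 L.
After draining 22% and refilling: 146 × 0.78 + 28 × 0.22 = 120.04 ppm.
Deficit to target: 141 − 120.04 = 20.96 mg/L.
Mass: 20.96 mg/L × 1,760,000 L = 36,890 g cyanuric acid.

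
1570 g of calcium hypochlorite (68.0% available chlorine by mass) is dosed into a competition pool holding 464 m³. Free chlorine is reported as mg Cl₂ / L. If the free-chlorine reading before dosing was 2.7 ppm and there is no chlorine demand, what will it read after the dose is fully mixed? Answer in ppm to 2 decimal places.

Volume: 464 m³ = 464,000 L.
Available chlorine delivered: 1570 g × 0.68 = 1068 g as Cl₂.
Concentration rise: 1068 g / 464,000 L = 2.301 mg/L = 2.30 ppm.
Final FC: 2.7 + 2.30 = 5.00 ppm.

5.00 ppm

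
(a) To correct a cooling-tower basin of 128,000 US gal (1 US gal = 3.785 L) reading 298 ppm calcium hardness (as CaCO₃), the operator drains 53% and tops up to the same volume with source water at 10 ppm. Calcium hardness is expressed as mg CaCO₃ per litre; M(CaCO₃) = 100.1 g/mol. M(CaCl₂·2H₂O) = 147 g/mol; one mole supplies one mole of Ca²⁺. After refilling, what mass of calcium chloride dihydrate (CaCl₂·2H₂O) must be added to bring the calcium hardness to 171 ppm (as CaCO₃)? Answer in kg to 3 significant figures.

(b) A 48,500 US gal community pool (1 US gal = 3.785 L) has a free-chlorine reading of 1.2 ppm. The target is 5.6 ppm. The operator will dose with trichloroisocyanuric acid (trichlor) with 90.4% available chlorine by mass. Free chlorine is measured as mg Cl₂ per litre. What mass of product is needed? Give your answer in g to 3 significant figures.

(a) 18.2 kg; (b) 893 g

(a) Volume: 128,000 US gal × 3.785 L/gal = 484,480 L.
(a) After draining 53% and refilling: 298 × 0.47 + 10 × 0.53 = 145.36 ppm.
(a) Deficit to target: 171 − 145.36 = 25.64 mg/L.
(a) As CaCO₃: 25.64 mg/L × 484,480 L = 12,420 g; ÷ 100.1 = 124.1 mol Ca²⁺.
(a) Mass: 124.1 × 147 = 18,240 g.

(b) Volume: 48,500 US gal × 3.785 L/gal = 183,572 L.
(b) Chlorine deficit: 5.6 − 1.2 = 4.4 ppm = 4.4 mg/L as Cl₂.
(b) Cl₂ equivalent needed: 4.4 mg/L × 183,572 L = 807,700 mg = 807.7 g.
(b) Product at 90.4% available chlorine: 807.7 / 0.904 = 893.5 g.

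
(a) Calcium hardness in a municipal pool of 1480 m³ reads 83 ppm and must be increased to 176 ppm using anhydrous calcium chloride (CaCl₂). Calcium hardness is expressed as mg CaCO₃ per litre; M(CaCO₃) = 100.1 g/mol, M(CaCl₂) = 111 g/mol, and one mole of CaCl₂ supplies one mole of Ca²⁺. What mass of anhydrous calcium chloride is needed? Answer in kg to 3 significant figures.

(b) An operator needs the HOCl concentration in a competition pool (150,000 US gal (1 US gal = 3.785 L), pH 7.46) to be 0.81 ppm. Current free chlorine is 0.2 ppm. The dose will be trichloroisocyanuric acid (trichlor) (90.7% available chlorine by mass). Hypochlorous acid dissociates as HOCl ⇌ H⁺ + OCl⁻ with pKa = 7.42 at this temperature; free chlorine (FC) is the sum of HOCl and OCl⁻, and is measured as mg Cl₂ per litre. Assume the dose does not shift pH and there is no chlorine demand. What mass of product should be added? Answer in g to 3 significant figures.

(a) Volume: 1480 m³ = 1,480,000 L.
(a) Hardness to add: (176 − 83) = 93 mg/L as CaCO₃ × 1,480,000 L = 137,600 g as CaCO₃.
(a) Moles of Ca²⁺ (1 mol Ca²⁺ ≡ 1 mol CaCO₃): 137,600 / 100.1 g/mol = 1375 mol.
(a) Mass of CaCl₂: 1375 × 111 = 152,600 g.

(b) Volume: 150,000 US gal × 3.785 L/gal = 567,750 L.
(b) [OCl⁻]/[HOCl] = 10^(pH − pKa) = 10^(7.46 − 7.42) = 1.096; fraction as HOCl = 1/(1 + 1.096) = 0.477.
(b) Free chlorine required for 0.81 ppm HOCl: 0.81 / 0.477 = 1.698 ppm.
(b) FC to add: 1.698 − 0.2 = 1.498 mg/L as Cl₂.
(b) Cl₂ equivalent: 1.498 mg/L × 567,750 L = 850.6 g.
(b) Product at 90.7% available Cl: 850.6 / 0.907 = 937.8 g.

(a) 153 kg; (b) 938 g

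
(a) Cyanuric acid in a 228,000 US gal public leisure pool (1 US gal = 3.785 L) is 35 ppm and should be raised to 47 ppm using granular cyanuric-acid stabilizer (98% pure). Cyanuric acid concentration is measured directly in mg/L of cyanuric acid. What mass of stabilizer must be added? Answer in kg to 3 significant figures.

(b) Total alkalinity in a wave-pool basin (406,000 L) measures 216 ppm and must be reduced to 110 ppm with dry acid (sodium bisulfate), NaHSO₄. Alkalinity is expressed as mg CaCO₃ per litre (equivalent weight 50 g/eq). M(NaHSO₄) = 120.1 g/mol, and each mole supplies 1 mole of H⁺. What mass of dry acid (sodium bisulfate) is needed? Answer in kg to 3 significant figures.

(a) 10.6 kg; (b) 103 kg

(a) Volume: 228,000 US gal × 3.785 L/gal = 862,980 L.
(a) CYA to add: (47 − 35) = 12 mg/L × 862,980 L = 10,360 g cyanuric acid.
(a) At 98% purity: 10,360 / 0.98 = 10,570 g product.

(b) Alkalinity to neutralize: (216 − 110) = 106 mg/L as CaCO₃ × 406,000 L = 43,040 g as CaCO₃.
(b) Equivalents of H⁺ required: 43,040 ÷ 50 g/eq = 860.7 eq = 860.7 mol NaHSO₄.
(b) Mass of NaHSO₄: 860.7 × 120.1 = 103,400 g.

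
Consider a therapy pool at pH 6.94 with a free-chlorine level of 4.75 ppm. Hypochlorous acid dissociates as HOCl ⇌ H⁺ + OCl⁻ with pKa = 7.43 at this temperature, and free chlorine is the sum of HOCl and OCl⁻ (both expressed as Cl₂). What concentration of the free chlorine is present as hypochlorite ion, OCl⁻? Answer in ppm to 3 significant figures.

1.16 ppm

[OCl⁻]/[HOCl] = 10^(pH − pKa) = 10^(6.94 − 7.43) = 10^-0.49 = 0.3236.
Fraction as HOCl = 1 / (1 + 0.3236) = 0.7555.
OCl⁻ = (1 − 0.7555) × 4.75 ppm = 1.161 ppm.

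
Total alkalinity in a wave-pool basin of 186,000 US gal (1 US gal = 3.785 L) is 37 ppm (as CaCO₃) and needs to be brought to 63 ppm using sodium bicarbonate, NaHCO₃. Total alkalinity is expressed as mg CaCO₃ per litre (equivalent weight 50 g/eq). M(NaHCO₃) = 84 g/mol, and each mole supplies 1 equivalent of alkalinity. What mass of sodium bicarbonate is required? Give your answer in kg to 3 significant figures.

Volume: 186,000 US gal × 3.785 L/gal = 704,010 L.
Alkalinity to add: (63 − 37) = 26 mg/L as CaCO₃ × 704,010 L = 18,300 g as CaCO₃.
Equivalents: 18,300 g ÷ 50 g/eq = 366.1 eq.
NaHCO₃ supplies 1 eq per mole → 366.1 mol.
Mass: 366.1 mol × 84 g/mol = 30,750 g.

30.8 kg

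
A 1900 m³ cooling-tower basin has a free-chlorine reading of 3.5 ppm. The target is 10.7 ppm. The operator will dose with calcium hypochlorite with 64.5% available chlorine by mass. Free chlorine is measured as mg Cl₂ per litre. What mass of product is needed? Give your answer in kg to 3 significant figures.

Volume: 1900 m³ = 1,900,000 L.
Chlorine deficit: 10.7 − 3.5 = 7.2 ppm = 7.2 mg/L as Cl₂.
Cl₂ equivalent needed: 7.2 mg/L × 1,900,000 L = 13,680,000 mg = 13,680 g.
Product at 64.5% available chlorine: 13,680 / 0.645 = 21,210 g.

21.2 kg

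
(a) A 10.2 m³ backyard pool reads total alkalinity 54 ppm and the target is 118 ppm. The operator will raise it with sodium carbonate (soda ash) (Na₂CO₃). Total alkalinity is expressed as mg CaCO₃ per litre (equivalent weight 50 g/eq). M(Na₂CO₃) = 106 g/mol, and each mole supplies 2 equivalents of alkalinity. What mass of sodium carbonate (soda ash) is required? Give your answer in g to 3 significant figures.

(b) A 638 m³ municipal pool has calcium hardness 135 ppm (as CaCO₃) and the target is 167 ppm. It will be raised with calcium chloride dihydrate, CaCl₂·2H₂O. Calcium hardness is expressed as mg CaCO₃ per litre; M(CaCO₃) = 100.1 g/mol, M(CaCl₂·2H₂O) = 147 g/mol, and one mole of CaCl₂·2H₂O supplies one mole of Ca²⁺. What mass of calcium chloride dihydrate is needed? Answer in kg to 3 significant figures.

(a) Volume: 10.2 m³ = 10,200 L.
(a) Alkalinity to add: (118 − 54) = 64 mg/L as CaCO₃ × 10,200 L = 652.8 g as CaCO₃.
(a) Equivalents: 652.8 g ÷ 50 g/eq = 13.06 eq.
(a) Each mole of Na₂CO₃ supplies 2 eq, so 13.06 / 2 = 6.528 mol.
(a) Mass: 6.528 mol × 106 g/mol = 692 g.

(b) Volume: 638 m³ = 638,000 L.
(b) Hardness to add: (167 − 135) = 32 mg/L as CaCO₃ × 638,000 L = 20,420 g as CaCO₃.
(b) Moles of Ca²⁺ (1 mol Ca²⁺ ≡ 1 mol CaCO₃): 20,420 / 100.1 g/mol = 204 mol.
(b) Mass of CaCl₂·2H₂O: 204 × 147 = 29,980 g.

(a) 692 g; (b) 30.0 kg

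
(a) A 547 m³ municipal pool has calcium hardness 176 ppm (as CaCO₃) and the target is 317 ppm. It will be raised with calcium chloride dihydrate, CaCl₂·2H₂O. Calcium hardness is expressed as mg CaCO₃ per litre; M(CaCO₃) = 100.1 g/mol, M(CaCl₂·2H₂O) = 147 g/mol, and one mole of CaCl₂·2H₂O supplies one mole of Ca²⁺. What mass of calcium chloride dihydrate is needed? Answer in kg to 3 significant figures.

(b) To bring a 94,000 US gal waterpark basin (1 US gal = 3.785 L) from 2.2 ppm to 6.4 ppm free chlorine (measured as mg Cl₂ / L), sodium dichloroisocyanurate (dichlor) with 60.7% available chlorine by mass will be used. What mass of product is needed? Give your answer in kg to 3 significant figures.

(a) 113 kg; (b) 2.46 kg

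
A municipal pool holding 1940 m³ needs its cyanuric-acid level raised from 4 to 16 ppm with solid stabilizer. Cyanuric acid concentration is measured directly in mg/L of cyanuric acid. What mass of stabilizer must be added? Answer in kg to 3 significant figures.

Volume: 1940 m³ = 1,940,000 L.
CYA to add: (16 − 4) = 12 mg/L × 1,940,000 L = 23,280 g cyanuric acid.

23.3 kg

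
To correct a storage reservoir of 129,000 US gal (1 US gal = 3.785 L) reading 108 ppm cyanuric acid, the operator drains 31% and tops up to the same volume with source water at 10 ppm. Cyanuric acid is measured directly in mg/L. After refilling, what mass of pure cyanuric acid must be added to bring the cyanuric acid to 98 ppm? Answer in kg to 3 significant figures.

9.95 kg

Volume: 129,000 US gal × 3.785 L/gal = 488,265 L.
After draining 31% and refilling: 108 × 0.69 + 10 × 0.31 = 77.62 ppm.
Deficit to target: 98 − 77.62 = 20.38 mg/L.
Mass: 20.38 mg/L × 488,265 L = 9951 g cyanuric acid.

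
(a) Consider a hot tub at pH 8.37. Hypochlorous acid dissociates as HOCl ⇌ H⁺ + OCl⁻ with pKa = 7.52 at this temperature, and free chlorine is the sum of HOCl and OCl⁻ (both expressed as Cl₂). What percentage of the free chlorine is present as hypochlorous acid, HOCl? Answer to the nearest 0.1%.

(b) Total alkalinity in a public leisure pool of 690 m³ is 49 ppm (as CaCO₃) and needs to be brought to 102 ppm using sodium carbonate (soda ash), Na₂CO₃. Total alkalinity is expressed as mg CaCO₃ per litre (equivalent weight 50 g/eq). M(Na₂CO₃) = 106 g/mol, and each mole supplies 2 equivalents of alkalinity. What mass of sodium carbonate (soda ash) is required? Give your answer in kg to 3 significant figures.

(a) [OCl⁻]/[HOCl] = 10^(pH − pKa) = 10^(8.37 − 7.52) = 10^0.85 = 7.079.
(a) Fraction as HOCl = 1 / (1 + 7.079) = 0.1238.

(b) Volume: 690 m³ = 690,000 L.
(b) Alkalinity to add: (102 − 49) = 53 mg/L as CaCO₃ × 690,000 L = 36,570 g as CaCO₃.
(b) Equivalents: 36,570 g ÷ 50 g/eq = 731.4 eq.
(b) Each mole of Na₂CO₃ supplies 2 eq, so 731.4 / 2 = 365.7 mol.
(b) Mass: 365.7 mol × 106 g/mol = 38,760 g.

(a) 12.4%; (b) 38.8 kg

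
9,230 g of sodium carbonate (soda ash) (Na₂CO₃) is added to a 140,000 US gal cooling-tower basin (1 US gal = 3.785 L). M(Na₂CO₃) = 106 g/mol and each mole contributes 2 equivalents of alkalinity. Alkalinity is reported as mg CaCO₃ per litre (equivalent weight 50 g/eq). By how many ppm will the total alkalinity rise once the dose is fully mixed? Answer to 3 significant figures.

16.4 ppm

Volume: 140,000 US gal × 3.785 L/gal = 529,900 L.
Moles of Na₂CO₃: 9,230 g ÷ 106 g/mol = 87.08 mol → 174.2 eq of alkalinity.
As CaCO₃: 174.2 eq × 50 g/eq = 8708 g.
Rise: 8708 g / 529,900 L × 1000 = 16.43 mg/L.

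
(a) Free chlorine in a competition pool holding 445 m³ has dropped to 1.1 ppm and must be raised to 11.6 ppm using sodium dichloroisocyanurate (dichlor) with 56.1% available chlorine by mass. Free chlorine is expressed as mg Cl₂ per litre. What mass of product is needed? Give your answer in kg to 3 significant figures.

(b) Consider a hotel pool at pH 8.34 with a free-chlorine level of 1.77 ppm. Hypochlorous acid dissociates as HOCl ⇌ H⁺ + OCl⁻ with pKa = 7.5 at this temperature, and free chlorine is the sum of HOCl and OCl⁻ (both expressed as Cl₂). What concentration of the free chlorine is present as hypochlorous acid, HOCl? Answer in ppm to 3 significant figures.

(a) Volume: 445 m³ = 445,000 L.
(a) Chlorine deficit: 11.6 − 1.1 = 10.5 ppm = 10.5 mg/L as Cl₂.
(a) Cl₂ equivalent needed: 10.5 mg/L × 445,000 L = 4,672,000 mg = 4672 g.
(a) Product at 56.1% available chlorine: 4672 / 0.561 = 8329 g.

(b) [OCl⁻]/[HOCl] = 10^(pH − pKa) = 10^(8.34 − 7.5) = 10^0.84 = 6.918.
(b) Fraction as HOCl = 1 / (1 + 6.918) = 0.1263.
(b) HOCl = 0.1263 × 1.77 ppm = 0.2235 ppm.

(a) 8.33 kg; (b) 0.224 ppm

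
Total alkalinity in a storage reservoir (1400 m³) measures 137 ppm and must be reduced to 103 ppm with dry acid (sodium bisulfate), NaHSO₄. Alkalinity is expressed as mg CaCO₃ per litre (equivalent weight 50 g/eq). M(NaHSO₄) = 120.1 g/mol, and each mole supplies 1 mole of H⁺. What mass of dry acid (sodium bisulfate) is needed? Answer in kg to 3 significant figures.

Volume: 1400 m³ = 1,400,000 L.
Alkalinity to neutralize: (137 − 103) = 34 mg/L as CaCO₃ × 1,400,000 L = 47,600 g as CaCO₃.
Equivalents of H⁺ required: 47,600 ÷ 50 g/eq = 952 eq = 952 mol NaHSO₄.
Mass of NaHSO₄: 952 × 120.1 = 114,300 g.

114 kg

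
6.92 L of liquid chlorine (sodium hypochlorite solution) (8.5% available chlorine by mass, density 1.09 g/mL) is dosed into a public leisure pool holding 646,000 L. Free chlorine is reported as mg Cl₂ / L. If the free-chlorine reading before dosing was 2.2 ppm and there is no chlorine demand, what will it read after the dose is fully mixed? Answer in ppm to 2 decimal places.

3.19 ppm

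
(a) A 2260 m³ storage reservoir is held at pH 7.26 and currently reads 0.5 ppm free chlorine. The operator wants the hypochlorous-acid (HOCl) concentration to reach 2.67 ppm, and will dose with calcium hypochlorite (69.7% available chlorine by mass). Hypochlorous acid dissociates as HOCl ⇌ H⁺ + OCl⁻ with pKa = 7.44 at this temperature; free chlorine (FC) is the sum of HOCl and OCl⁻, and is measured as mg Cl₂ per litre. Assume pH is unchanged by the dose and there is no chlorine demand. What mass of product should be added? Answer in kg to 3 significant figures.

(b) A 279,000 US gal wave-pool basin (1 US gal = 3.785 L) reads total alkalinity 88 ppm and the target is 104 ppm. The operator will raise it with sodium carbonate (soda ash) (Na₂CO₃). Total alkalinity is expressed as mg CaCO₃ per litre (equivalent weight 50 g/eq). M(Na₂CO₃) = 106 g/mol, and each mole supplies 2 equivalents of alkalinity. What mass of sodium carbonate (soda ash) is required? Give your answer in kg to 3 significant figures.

(a) 12.8 kg; (b) 17.9 kg

(a) Volume: 2260 m³ = 2,260,000 L.
(a) [OCl⁻]/[HOCl] = 10^(pH − pKa) = 10^(7.26 − 7.44) = 0.6607; fraction as HOCl = 1/(1 + 0.6607) = 0.6022.
(a) Free chlorine required for 2.67 ppm HOCl: 2.67 / 0.6022 = 4.434 ppm.
(a) FC to add: 4.434 − 0.5 = 3.934 mg/L as Cl₂.
(a) Cl₂ equivalent: 3.934 mg/L × 2,260,000 L = 8891 g.
(a) Product at 69.7% available Cl: 8891 / 0.697 = 12,760 g.

(b) Volume: 279,000 US gal × 3.785 L/gal = 1,056,015 L.
(b) Alkalinity to add: (104 − 88) = 16 mg/L as CaCO₃ × 1,056,015 L = 16,900 g as CaCO₃.
(b) Equivalents: 16,900 g ÷ 50 g/eq = 337.9 eq.
(b) Each mole of Na₂CO₃ supplies 2 eq, so 337.9 / 2 = 169 mol.
(b) Mass: 169 mol × 106 g/mol = 17,910 g.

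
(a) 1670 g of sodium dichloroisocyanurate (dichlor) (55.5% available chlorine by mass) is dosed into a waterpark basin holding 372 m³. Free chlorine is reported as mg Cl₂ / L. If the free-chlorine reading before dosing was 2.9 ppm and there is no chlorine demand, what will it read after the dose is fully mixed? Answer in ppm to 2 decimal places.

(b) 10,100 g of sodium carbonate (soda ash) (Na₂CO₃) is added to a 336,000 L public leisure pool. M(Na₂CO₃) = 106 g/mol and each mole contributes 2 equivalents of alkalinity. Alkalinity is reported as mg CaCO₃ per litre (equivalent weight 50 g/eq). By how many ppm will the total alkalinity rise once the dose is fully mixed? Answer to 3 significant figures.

(a) Volume: 372 m³ = 372,000 L.
(a) Available chlorine delivered: 1670 g × 0.555 = 926.9 g as Cl₂.
(a) Concentration rise: 926.9 g / 372,000 L = 2.492 mg/L = 2.49 ppm.
(a) Final FC: 2.9 + 2.49 = 5.39 ppm.

(b) Moles of Na₂CO₃: 10,100 g ÷ 106 g/mol = 95.28 mol → 190.6 eq of alkalinity.
(b) As CaCO₃: 190.6 eq × 50 g/eq = 9528 g.
(b) Rise: 9528 g / 336,000 L × 1000 = 28.36 mg/L.

(a) 5.39 ppm; (b) 28.4 ppm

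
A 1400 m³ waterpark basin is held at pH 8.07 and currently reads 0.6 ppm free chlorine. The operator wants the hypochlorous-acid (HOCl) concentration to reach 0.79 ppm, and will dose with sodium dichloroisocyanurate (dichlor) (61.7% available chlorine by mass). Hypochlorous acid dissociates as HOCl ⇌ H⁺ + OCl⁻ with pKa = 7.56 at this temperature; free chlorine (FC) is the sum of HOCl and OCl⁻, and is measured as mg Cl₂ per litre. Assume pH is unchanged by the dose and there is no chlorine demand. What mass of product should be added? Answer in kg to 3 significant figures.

6.23 kg

Volume: 1400 m³ = 1,400,000 L.
[OCl⁻]/[HOCl] = 10^(pH − pKa) = 10^(8.07 − 7.56) = 3.236; fraction as HOCl = 1/(1 + 3.236) = 0.2361.
Free chlorine required for 0.79 ppm HOCl: 0.79 / 0.2361 = 3.346 ppm.
FC to add: 3.346 − 0.6 = 2.746 mg/L as Cl₂.
Cl₂ equivalent: 2.746 mg/L × 1,400,000 L = 3845 g.
Product at 61.7% available Cl: 3845 / 0.617 = 6232 g.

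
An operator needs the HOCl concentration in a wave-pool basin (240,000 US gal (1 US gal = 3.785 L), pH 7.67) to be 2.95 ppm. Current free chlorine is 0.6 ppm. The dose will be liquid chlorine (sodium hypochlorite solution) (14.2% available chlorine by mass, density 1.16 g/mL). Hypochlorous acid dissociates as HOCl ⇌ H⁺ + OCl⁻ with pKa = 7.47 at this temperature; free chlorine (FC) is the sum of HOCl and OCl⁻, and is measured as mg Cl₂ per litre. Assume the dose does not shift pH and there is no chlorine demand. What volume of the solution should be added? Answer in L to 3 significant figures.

38.7 L

Volume: 240,000 US gal × 3.785 L/gal = 908,400 L.
[OCl⁻]/[HOCl] = 10^(pH − pKa) = 10^(7.67 − 7.47) = 1.585; fraction as HOCl = 1/(1 + 1.585) = 0.3869.
Free chlorine required for 2.95 ppm HOCl: 2.95 / 0.3869 = 7.625 ppm.
FC to add: 7.625 − 0.6 = 7.025 mg/L as Cl₂.
Cl₂ equivalent: 7.025 mg/L × 908,400 L = 6382 g.
Product at 14.2% available Cl: 6382 / 0.142 = 44,940 g.
Volume: 44,940 g ÷ 1.16 g/mL = 38,740 mL.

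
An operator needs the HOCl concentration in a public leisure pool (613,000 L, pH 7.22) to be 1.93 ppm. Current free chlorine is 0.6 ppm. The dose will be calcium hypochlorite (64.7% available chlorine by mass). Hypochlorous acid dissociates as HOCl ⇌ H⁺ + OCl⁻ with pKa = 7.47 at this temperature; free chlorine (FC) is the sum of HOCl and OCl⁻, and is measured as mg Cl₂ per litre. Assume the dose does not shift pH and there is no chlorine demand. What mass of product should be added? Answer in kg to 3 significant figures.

[OCl⁻]/[HOCl] = 10^(pH − pKa) = 10^(7.22 − 7.47) = 0.5623; fraction as HOCl = 1/(1 + 0.5623) = 0.6401.
Free chlorine required for 1.93 ppm HOCl: 1.93 / 0.6401 = 3.015 ppm.
FC to add: 3.015 − 0.6 = 2.415 mg/L as Cl₂.
Cl₂ equivalent: 2.415 mg/L × 613,000 L = 1481 g.
Product at 64.7% available Cl: 1481 / 0.647 = 2288 g.

2.29 kg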